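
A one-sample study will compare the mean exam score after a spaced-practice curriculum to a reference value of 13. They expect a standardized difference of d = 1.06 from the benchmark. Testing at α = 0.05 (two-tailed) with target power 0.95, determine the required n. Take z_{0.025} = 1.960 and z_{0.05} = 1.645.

For a one-sample test: n = ((z_{α/2} + z_β) / d)².
z_{α/2} + z_β = 1.960 + 1.645 = 3.605.
n = (3.605 / 1.06)² = 3.401² = 11.57.
Round up.

n = 12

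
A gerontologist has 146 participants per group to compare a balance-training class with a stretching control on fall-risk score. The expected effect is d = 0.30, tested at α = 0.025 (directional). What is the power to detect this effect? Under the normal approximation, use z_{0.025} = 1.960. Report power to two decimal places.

For two equal groups, power = Φ(d·√(n/2) − z_{α}).
d·√(n/2) = 0.30 × √(146/2) = 0.30 × 8.544 = 2.563.
z_β = 2.563 − 1.960 = 0.603.
Power = Φ(0.603) = 0.727.

power ≈ 0.73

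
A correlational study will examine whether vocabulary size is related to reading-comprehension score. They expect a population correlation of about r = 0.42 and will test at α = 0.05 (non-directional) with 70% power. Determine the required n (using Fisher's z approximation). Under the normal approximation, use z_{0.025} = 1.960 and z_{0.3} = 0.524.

Fisher's z: C = ½·ln((1+r)/(1−r)) = ½·ln(2.4483) = 0.4477.
n = ((z_{α/2} + z_β)/C)² + 3.
(1.960 + 0.524) / 0.4477 = 2.484 / 0.4477 = 5.548.
n = 5.548² + 3 = 30.78 + 3 = 33.8.
Round up.

n = 34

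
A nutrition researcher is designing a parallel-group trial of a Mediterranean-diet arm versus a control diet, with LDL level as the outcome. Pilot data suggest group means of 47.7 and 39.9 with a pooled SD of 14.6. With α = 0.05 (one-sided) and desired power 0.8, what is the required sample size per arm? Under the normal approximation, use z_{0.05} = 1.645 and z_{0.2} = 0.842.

n = 44 per group

Cohen's d = |M₁ − M₂| / SD_pooled = |47.7 − 39.9| / 14.6 = 7.8 / 14.6 = 0.534.
For two independent groups with equal n: n = 2·((z_{α} + z_β) / d)².
z_{α} + z_β = 1.645 + 0.842 = 2.487.
n = 2 × (2.487 / 0.534)² = 2 × 4.657² = 2 × 21.69 = 43.4.
Round up to the next whole participant.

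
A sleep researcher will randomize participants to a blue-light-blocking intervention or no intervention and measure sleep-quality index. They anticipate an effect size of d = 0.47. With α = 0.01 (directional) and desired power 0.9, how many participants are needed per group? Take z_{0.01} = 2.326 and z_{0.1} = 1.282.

For two independent groups with equal n: n = 2·((z_{α} + z_β) / d)².
z_{α} + z_β = 2.326 + 1.282 = 3.608.
n = 2 × (3.608 / 0.47)² = 2 × 7.677² = 2 × 58.93 = 117.9.
Round up to the next whole participant.

n = 118 per group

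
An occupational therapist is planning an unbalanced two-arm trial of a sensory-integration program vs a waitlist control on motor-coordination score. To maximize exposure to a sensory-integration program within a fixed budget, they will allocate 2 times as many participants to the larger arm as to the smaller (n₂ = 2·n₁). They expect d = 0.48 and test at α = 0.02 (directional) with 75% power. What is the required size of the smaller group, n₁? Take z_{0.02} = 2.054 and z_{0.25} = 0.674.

With allocation ratio k = n₂/n₁ = 2, Var(x̄₁−x̄₂) = σ²(1/n₁ + 1/(k·n₁)) = σ²·(k+1)/(k·n₁).
So n₁ = (1 + 1/k)·((z_{α} + z_β)/d)² = 1.500 × (2.728/0.48)².
n₁ = 1.500 × 32.30 = 48.5.
Round up: n₁ = 49, giving n₂ = 2 × 49 = 98.

n₁ = 49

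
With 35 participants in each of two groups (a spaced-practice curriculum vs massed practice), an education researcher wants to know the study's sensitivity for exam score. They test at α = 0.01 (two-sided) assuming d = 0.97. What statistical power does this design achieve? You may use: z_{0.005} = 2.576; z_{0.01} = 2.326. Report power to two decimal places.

power ≈ 0.93

For two equal groups, power = Φ(d·√(n/2) − z_{α/2}).
d·√(n/2) = 0.97 × √(35/2) = 0.97 × 4.183 = 4.058.
z_β = 4.058 − 2.576 = 1.482.
Power = Φ(1.482) = 0.931.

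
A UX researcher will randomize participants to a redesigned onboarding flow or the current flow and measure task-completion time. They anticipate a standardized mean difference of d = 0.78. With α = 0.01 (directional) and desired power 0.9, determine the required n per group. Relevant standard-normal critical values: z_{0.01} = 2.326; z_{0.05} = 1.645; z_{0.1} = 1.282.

For two independent groups with equal n: n = 2·((z_{α} + z_β) / d)².
z_{α} + z_β = 2.326 + 1.282 = 3.608.
n = 2 × (3.608 / 0.78)² = 2 × 4.626² = 2 × 21.40 = 42.8.
Round up to the next whole participant.

n = 43 per group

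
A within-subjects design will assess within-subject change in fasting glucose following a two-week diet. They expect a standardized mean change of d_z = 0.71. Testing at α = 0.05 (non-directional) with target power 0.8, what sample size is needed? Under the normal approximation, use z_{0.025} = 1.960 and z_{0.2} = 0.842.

For a paired (one-sample on differences) test: n = ((z_{α/2} + z_β) / d)².
z_{α/2} + z_β = 1.960 + 0.842 = 2.802.
n = (2.802 / 0.71)² = 3.946² = 15.57.
Round up.

n = 16 pairs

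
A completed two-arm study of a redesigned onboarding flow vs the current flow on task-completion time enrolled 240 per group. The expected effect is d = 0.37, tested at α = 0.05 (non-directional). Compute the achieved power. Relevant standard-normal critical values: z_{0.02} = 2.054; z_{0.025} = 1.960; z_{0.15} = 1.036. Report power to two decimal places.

For two equal groups, power = Φ(d·√(n/2) − z_{α/2}).
d·√(n/2) = 0.37 × √(240/2) = 0.37 × 10.954 = 4.053.
z_β = 4.053 − 1.960 = 2.093.
Power = Φ(2.093) = 0.982.

power ≈ 0.98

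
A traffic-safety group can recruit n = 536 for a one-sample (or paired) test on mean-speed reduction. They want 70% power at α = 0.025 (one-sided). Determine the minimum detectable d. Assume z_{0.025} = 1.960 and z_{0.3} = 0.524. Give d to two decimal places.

d_min ≈ 0.11

For a single sample (or paired design) of n = 536: d_min = (z_{α} + z_β)/√n.
z-sum = 1.960 + 0.524 = 2.484.
d_min = 2.484 / √536 = 2.484 / 23.152 = 0.107.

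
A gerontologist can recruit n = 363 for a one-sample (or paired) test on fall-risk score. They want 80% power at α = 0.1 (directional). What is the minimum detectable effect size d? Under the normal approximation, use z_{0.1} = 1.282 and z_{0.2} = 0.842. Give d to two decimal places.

d_min ≈ 0.11

For a single sample (or paired design) of n = 363: d_min = (z_{α} + z_β)/√n.
z-sum = 1.282 + 0.842 = 2.124.
d_min = 2.124 / √363 = 2.124 / 19.053 = 0.111.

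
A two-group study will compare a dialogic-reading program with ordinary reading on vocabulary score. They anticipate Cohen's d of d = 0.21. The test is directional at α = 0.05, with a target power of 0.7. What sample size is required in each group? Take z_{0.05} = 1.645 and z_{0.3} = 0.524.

For two independent groups with equal n: n = 2·((z_{α} + z_β) / d)².
z_{α} + z_β = 1.645 + 0.524 = 2.169.
n = 2 × (2.169 / 0.21)² = 2 × 10.329² = 2 × 106.68 = 213.4.
Round up to the next whole participant.

n = 214 per group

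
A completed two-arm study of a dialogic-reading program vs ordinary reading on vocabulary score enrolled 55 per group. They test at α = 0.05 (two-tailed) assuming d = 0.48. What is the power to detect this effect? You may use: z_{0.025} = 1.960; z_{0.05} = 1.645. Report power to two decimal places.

power ≈ 0.71

For two equal groups, power = Φ(d·√(n/2) − z_{α/2}).
d·√(n/2) = 0.48 × √(55/2) = 0.48 × 5.244 = 2.517.
z_β = 2.517 − 1.960 = 0.557.
Power = Φ(0.557) = 0.711.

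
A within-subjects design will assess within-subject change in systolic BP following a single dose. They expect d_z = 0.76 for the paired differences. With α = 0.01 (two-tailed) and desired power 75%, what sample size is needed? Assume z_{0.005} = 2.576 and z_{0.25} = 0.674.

For a paired (one-sample on differences) test: n = ((z_{α/2} + z_β) / d)².
z_{α/2} + z_β = 2.576 + 0.674 = 3.250.
n = (3.250 / 0.76)² = 4.276² = 18.29.
Round up.

n = 19 pairs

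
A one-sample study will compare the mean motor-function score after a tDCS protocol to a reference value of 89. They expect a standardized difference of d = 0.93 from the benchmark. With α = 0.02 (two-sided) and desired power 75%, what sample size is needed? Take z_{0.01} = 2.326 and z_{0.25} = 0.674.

For a one-sample test: n = ((z_{α/2} + z_β) / d)².
z_{α/2} + z_β = 2.326 + 0.674 = 3.000.
n = (3.000 / 0.93)² = 3.226² = 10.41.
Round up.

n = 11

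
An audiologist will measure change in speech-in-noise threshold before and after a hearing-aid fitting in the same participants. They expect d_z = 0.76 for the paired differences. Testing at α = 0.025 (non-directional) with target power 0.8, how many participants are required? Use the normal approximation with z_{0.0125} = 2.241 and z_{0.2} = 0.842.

n = 17 pairs

For a paired (one-sample on differences) test: n = ((z_{α/2} + z_β) / d)².
z_{α/2} + z_β = 2.241 + 0.842 = 3.083.
n = (3.083 / 0.76)² = 4.057² = 16.46.
Round up.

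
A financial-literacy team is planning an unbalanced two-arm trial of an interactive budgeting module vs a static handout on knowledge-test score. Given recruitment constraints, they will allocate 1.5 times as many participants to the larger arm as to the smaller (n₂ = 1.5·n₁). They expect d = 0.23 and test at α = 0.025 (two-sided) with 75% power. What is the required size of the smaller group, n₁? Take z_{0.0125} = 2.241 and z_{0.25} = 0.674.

n₁ = 268

With allocation ratio k = n₂/n₁ = 1.5, Var(x̄₁−x̄₂) = σ²(1/n₁ + 1/(k·n₁)) = σ²·(k+1)/(k·n₁).
So n₁ = (1 + 1/k)·((z_{α/2} + z_β)/d)² = 1.667 × (2.915/0.23)².
n₁ = 1.667 × 160.63 = 267.7.
Round up: n₁ = 268, giving n₂ = 1.5 × 268 = 402.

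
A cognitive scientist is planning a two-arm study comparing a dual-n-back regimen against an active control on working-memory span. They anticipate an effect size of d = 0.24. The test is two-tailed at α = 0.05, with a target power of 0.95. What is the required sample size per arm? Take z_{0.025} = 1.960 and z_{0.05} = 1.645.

For two independent groups with equal n: n = 2·((z_{α/2} + z_β) / d)².
z_{α/2} + z_β = 1.960 + 1.645 = 3.605.
n = 2 × (3.605 / 0.24)² = 2 × 15.021² = 2 × 225.63 = 451.3.
Round up to the next whole participant.

n = 452 per group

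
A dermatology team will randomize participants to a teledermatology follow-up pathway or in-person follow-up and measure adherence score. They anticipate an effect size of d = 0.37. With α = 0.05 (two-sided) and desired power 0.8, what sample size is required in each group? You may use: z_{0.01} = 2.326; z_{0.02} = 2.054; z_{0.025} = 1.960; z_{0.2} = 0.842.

n = 115 per group

For two independent groups with equal n: n = 2·((z_{α/2} + z_β) / d)².
z_{α/2} + z_β = 1.960 + 0.842 = 2.802.
n = 2 × (2.802 / 0.37)² = 2 × 7.573² = 2 × 57.35 = 114.7.
Round up to the next whole participant.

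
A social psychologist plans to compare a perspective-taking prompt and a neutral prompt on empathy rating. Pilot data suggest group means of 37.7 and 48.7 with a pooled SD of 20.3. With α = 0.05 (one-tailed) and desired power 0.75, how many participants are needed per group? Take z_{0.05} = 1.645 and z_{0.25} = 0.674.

n = 37 per group

Cohen's d = |M₁ − M₂| / SD_pooled = |37.7 − 48.7| / 20.3 = 11.0 / 20.3 = 0.542.
For two independent groups with equal n: n = 2·((z_{α} + z_β) / d)².
z_{α} + z_β = 1.645 + 0.674 = 2.319.
n = 2 × (2.319 / 0.542)² = 2 × 4.279² = 2 × 18.31 = 36.6.
Round up to the next whole participant.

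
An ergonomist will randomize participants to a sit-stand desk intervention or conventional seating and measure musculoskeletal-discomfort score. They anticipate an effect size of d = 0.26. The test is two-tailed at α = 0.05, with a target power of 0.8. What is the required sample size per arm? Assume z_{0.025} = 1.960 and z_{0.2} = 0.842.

n = 233 per group

For two independent groups with equal n: n = 2·((z_{α/2} + z_β) / d)².
z_{α/2} + z_β = 1.960 + 0.842 = 2.802.
n = 2 × (2.802 / 0.26)² = 2 × 10.777² = 2 × 116.14 = 232.3.
Round up to the next whole participant.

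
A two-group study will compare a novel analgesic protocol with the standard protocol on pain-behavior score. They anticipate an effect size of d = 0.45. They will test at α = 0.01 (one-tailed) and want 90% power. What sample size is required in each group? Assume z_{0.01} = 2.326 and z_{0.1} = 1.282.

n = 129 per group

For two independent groups with equal n: n = 2·((z_{α} + z_β) / d)².
z_{α} + z_β = 2.326 + 1.282 = 3.608.
n = 2 × (3.608 / 0.45)² = 2 × 8.018² = 2 × 64.28 = 128.6.
Round up to the next whole participant.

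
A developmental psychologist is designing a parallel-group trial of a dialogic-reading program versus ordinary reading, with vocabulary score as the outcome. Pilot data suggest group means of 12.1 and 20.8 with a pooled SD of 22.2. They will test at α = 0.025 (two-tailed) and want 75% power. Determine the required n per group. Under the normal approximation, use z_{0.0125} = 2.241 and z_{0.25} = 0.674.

Cohen's d = |M₁ − M₂| / SD_pooled = |12.1 − 20.8| / 22.2 = 8.7 / 22.2 = 0.392.
For two independent groups with equal n: n = 2·((z_{α/2} + z_β) / d)².
z_{α/2} + z_β = 2.241 + 0.674 = 2.915.
n = 2 × (2.915 / 0.392)² = 2 × 7.436² = 2 × 55.30 = 110.6.
Round up to the next whole participant.

n = 111 per group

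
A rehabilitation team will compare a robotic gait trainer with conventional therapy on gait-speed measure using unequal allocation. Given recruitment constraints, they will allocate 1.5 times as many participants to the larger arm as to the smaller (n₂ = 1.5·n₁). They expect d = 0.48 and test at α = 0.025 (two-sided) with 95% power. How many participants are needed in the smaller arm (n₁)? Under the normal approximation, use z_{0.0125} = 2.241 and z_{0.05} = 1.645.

n₁ = 110

With allocation ratio k = n₂/n₁ = 1.5, Var(x̄₁−x̄₂) = σ²(1/n₁ + 1/(k·n₁)) = σ²·(k+1)/(k·n₁).
So n₁ = (1 + 1/k)·((z_{α/2} + z_β)/d)² = 1.667 × (3.886/0.48)².
n₁ = 1.667 × 65.54 = 109.2.
Round up: n₁ = 110, giving n₂ = 1.5 × 110 = 165.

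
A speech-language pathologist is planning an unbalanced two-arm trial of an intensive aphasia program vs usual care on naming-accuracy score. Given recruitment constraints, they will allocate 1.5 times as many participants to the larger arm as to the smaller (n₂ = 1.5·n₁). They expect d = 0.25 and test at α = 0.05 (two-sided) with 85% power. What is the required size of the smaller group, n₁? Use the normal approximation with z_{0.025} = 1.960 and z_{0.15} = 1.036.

n₁ = 240

With allocation ratio k = n₂/n₁ = 1.5, Var(x̄₁−x̄₂) = σ²(1/n₁ + 1/(k·n₁)) = σ²·(k+1)/(k·n₁).
So n₁ = (1 + 1/k)·((z_{α/2} + z_β)/d)² = 1.667 × (2.996/0.25)².
n₁ = 1.667 × 143.62 = 239.4.
Round up: n₁ = 240, giving n₂ = 1.5 × 240 = 360.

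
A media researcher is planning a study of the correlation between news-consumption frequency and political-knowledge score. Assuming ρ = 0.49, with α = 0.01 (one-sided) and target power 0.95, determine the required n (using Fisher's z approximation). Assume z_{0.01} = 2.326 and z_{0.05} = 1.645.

n = 58

Fisher's z: C = ½·ln((1+r)/(1−r)) = ½·ln(2.9216) = 0.5361.
n = ((z_{α} + z_β)/C)² + 3.
(2.326 + 1.645) / 0.5361 = 3.971 / 0.5361 = 7.407.
n = 7.407² + 3 = 54.87 + 3 = 57.9.
Round up.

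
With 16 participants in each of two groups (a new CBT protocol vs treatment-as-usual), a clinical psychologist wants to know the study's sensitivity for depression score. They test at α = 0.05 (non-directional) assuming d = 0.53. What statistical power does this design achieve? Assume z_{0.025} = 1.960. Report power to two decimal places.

For two equal groups, power = Φ(d·√(n/2) − z_{α/2}).
d·√(n/2) = 0.53 × √(16/2) = 0.53 × 2.828 = 1.499.
z_β = 1.499 − 1.960 = -0.461.
Power = Φ(-0.461) = 0.322.

power ≈ 0.32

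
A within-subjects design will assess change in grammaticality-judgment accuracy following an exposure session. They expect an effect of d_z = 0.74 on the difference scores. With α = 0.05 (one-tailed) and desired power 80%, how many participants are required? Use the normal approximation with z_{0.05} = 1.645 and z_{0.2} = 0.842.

For a paired (one-sample on differences) test: n = ((z_{α} + z_β) / d)².
z_{α} + z_β = 1.645 + 0.842 = 2.487.
n = (2.487 / 0.74)² = 3.361² = 11.30.
Round up.

n = 12 pairs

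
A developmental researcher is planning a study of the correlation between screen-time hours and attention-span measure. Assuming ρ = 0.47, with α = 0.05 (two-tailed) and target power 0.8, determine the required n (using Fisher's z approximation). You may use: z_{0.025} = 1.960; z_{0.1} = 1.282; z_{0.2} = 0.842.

n = 34

Fisher's z: C = ½·ln((1+r)/(1−r)) = ½·ln(2.7736) = 0.5101.
n = ((z_{α/2} + z_β)/C)² + 3.
(1.960 + 0.842) / 0.5101 = 2.802 / 0.5101 = 5.493.
n = 5.493² + 3 = 30.17 + 3 = 33.2.
Round up.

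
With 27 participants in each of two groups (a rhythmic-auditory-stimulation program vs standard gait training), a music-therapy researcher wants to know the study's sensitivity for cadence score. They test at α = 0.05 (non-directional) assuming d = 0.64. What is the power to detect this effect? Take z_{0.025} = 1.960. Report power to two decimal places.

For two equal groups, power = Φ(d·√(n/2) − z_{α/2}).
d·√(n/2) = 0.64 × √(27/2) = 0.64 × 3.674 = 2.352.
z_β = 2.352 − 1.960 = 0.392.
Power = Φ(0.392) = 0.652.

power ≈ 0.65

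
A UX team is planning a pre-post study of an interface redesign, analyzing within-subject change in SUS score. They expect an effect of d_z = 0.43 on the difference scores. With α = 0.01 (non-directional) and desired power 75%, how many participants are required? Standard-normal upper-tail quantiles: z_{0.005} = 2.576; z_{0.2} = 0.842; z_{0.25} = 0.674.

For a paired (one-sample on differences) test: n = ((z_{α/2} + z_β) / d)².
z_{α/2} + z_β = 2.576 + 0.674 = 3.250.
n = (3.250 / 0.43)² = 7.558² = 57.13.
Round up.

n = 58 pairs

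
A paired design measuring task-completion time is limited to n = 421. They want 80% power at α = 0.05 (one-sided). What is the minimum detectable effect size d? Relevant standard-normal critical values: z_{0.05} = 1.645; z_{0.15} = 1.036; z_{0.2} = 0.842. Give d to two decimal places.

d_min ≈ 0.12

For a single sample (or paired design) of n = 421: d_min = (z_{α} + z_β)/√n.
z-sum = 1.645 + 0.842 = 2.487.
d_min = 2.487 / √421 = 2.487 / 20.518 = 0.121.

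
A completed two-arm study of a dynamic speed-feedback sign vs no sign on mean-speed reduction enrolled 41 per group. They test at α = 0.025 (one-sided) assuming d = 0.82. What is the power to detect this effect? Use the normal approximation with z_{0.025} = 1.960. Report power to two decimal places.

power ≈ 0.96

For two equal groups, power = Φ(d·√(n/2) − z_{α}).
d·√(n/2) = 0.82 × √(41/2) = 0.82 × 4.528 = 3.713.
z_β = 3.713 − 1.960 = 1.753.
Power = Φ(1.753) = 0.960.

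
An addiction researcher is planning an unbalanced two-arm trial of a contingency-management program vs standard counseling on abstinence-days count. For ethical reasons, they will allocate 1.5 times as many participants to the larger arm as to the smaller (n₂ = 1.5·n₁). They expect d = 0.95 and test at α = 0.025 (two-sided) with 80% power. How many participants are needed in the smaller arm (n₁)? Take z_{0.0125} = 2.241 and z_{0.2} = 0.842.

n₁ = 18

With allocation ratio k = n₂/n₁ = 1.5, Var(x̄₁−x̄₂) = σ²(1/n₁ + 1/(k·n₁)) = σ²·(k+1)/(k·n₁).
So n₁ = (1 + 1/k)·((z_{α/2} + z_β)/d)² = 1.667 × (3.083/0.95)².
n₁ = 1.667 × 10.53 = 17.6.
Round up: n₁ = 18, giving n₂ = 1.5 × 18 = 27.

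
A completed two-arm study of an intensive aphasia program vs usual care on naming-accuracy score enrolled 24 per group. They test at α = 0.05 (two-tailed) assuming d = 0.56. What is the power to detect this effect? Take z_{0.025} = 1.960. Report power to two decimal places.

power ≈ 0.49

For two equal groups, power = Φ(d·√(n/2) − z_{α/2}).
d·√(n/2) = 0.56 × √(24/2) = 0.56 × 3.464 = 1.940.
z_β = 1.940 − 1.960 = -0.020.
Power = Φ(-0.020) = 0.492.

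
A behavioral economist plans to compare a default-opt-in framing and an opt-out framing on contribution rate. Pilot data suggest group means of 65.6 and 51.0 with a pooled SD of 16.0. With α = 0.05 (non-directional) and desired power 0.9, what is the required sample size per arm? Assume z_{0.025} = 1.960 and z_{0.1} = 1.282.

n = 26 per group

Cohen's d = |M₁ − M₂| / SD_pooled = |65.6 − 51.0| / 16.0 = 14.6 / 16.0 = 0.912.
For two independent groups with equal n: n = 2·((z_{α/2} + z_β) / d)².
z_{α/2} + z_β = 1.960 + 1.282 = 3.242.
n = 2 × (3.242 / 0.912)² = 2 × 3.555² = 2 × 12.64 = 25.3.
Round up to the next whole participant.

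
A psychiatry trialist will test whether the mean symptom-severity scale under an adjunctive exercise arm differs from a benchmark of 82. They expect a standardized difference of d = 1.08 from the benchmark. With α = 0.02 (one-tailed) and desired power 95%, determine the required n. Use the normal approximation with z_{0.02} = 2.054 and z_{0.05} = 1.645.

For a one-sample test: n = ((z_{α} + z_β) / d)².
z_{α} + z_β = 2.054 + 1.645 = 3.699.
n = (3.699 / 1.08)² = 3.425² = 11.73.
Round up.

n = 12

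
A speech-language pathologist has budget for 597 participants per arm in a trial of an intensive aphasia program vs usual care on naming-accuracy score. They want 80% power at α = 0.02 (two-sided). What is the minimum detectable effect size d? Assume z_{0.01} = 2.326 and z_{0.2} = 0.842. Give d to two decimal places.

For two independent groups of n = 597 each: d_min = (z_{α/2} + z_β)·√(2/n).
z-sum = 2.326 + 0.842 = 3.168.
d_min = 3.168 × √(2/597) = 3.168 × 0.0579 = 0.183.

d_min ≈ 0.18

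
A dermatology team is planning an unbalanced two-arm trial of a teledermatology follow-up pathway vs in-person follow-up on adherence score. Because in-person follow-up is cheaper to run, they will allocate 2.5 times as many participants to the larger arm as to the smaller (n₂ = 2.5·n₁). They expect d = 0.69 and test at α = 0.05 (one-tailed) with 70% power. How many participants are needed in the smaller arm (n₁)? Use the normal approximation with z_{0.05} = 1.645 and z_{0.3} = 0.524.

n₁ = 14

With allocation ratio k = n₂/n₁ = 2.5, Var(x̄₁−x̄₂) = σ²(1/n₁ + 1/(k·n₁)) = σ²·(k+1)/(k·n₁).
So n₁ = (1 + 1/k)·((z_{α} + z_β)/d)² = 1.400 × (2.169/0.69)².
n₁ = 1.400 × 9.88 = 13.8.
Round up: n₁ = 14, giving n₂ = 2.5 × 14 = 35.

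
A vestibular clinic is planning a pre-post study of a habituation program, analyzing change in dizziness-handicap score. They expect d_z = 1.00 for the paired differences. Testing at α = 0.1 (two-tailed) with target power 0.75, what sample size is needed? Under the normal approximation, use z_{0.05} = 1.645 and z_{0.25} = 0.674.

n = 6 pairs

For a paired (one-sample on differences) test: n = ((z_{α/2} + z_β) / d)².
z_{α/2} + z_β = 1.645 + 0.674 = 2.319.
n = (2.319 / 1.00)² = 2.319² = 5.38.
Round up.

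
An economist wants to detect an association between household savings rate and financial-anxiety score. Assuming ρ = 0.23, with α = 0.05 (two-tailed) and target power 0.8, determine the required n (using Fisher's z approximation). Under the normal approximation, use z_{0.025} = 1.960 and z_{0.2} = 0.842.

Fisher's z: C = ½·ln((1+r)/(1−r)) = ½·ln(1.5974) = 0.2342.
n = ((z_{α/2} + z_β)/C)² + 3.
(1.960 + 0.842) / 0.2342 = 2.802 / 0.2342 = 11.964.
n = 11.964² + 3 = 143.14 + 3 = 146.1.
Round up.

n = 147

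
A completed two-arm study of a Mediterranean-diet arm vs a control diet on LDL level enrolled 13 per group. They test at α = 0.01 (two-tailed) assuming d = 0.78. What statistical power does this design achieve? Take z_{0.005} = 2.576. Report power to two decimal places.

For two equal groups, power = Φ(d·√(n/2) − z_{α/2}).
d·√(n/2) = 0.78 × √(13/2) = 0.78 × 2.550 = 1.989.
z_β = 1.989 − 2.576 = -0.587.
Power = Φ(-0.587) = 0.278.

power ≈ 0.28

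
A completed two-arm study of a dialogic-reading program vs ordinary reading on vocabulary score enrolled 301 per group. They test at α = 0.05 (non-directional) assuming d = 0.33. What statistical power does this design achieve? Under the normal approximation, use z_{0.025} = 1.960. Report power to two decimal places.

For two equal groups, power = Φ(d·√(n/2) − z_{α/2}).
d·√(n/2) = 0.33 × √(301/2) = 0.33 × 12.268 = 4.048.
z_β = 4.048 − 1.960 = 2.088.
Power = Φ(2.088) = 0.982.

power ≈ 0.98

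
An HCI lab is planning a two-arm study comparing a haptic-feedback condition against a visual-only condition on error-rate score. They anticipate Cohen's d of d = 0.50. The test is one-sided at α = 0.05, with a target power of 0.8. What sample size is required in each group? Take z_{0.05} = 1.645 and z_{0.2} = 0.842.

For two independent groups with equal n: n = 2·((z_{α} + z_β) / d)².
z_{α} + z_β = 1.645 + 0.842 = 2.487.
n = 2 × (2.487 / 0.50)² = 2 × 4.974² = 2 × 24.74 = 49.5.
Round up to the next whole participant.

n = 50 per group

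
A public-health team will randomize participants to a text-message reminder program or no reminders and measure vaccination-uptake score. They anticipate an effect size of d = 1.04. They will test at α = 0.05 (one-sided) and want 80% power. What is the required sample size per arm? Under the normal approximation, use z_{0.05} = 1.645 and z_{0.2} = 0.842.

For two independent groups with equal n: n = 2·((z_{α} + z_β) / d)².
z_{α} + z_β = 1.645 + 0.842 = 2.487.
n = 2 × (2.487 / 1.04)² = 2 × 2.391² = 2 × 5.72 = 11.4.
Round up to the next whole participant.

n = 12 per group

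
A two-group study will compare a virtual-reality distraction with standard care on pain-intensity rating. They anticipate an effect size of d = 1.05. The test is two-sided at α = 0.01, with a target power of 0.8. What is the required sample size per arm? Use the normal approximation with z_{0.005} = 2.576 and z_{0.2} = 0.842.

n = 22 per group

For two independent groups with equal n: n = 2·((z_{α/2} + z_β) / d)².
z_{α/2} + z_β = 2.576 + 0.842 = 3.418.
n = 2 × (3.418 / 1.05)² = 2 × 3.255² = 2 × 10.60 = 21.2.
Round up to the next whole participant.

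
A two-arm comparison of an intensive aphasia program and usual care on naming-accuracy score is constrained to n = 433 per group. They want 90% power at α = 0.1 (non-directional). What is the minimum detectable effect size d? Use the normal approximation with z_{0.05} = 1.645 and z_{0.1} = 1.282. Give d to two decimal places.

For two independent groups of n = 433 each: d_min = (z_{α/2} + z_β)·√(2/n).
z-sum = 1.645 + 1.282 = 2.927.
d_min = 2.927 × √(2/433) = 2.927 × 0.0680 = 0.199.

d_min ≈ 0.20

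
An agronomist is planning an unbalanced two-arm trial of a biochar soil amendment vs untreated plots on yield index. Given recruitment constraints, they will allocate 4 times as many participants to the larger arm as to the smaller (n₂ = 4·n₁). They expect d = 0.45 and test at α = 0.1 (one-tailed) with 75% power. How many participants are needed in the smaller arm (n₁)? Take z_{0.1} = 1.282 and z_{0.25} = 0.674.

With allocation ratio k = n₂/n₁ = 4, Var(x̄₁−x̄₂) = σ²(1/n₁ + 1/(k·n₁)) = σ²·(k+1)/(k·n₁).
So n₁ = (1 + 1/k)·((z_{α} + z_β)/d)² = 1.250 × (1.956/0.45)².
n₁ = 1.250 × 18.89 = 23.6.
Round up: n₁ = 24, giving n₂ = 4 × 24 = 96.

n₁ = 24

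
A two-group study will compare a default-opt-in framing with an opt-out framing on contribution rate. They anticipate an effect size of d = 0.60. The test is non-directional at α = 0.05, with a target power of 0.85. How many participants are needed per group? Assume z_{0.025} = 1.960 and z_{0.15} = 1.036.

n = 50 per group

For two independent groups with equal n: n = 2·((z_{α/2} + z_β) / d)².
z_{α/2} + z_β = 1.960 + 1.036 = 2.996.
n = 2 × (2.996 / 0.60)² = 2 × 4.993² = 2 × 24.93 = 49.9.
Round up to the next whole participant.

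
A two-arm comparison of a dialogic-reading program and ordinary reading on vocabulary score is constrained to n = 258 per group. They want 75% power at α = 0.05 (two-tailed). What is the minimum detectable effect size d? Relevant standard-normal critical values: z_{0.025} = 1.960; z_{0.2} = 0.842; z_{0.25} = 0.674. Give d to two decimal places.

For two independent groups of n = 258 each: d_min = (z_{α/2} + z_β)·√(2/n).
z-sum = 1.960 + 0.674 = 2.634.
d_min = 2.634 × √(2/258) = 2.634 × 0.0880 = 0.232.

d_min ≈ 0.23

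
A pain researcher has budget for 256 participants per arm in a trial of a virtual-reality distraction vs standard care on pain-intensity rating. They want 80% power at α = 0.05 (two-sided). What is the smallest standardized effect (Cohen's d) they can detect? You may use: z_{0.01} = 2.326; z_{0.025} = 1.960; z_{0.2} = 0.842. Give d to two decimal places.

For two independent groups of n = 256 each: d_min = (z_{α/2} + z_β)·√(2/n).
z-sum = 1.960 + 0.842 = 2.802.
d_min = 2.802 × √(2/256) = 2.802 × 0.0884 = 0.248.

d_min ≈ 0.25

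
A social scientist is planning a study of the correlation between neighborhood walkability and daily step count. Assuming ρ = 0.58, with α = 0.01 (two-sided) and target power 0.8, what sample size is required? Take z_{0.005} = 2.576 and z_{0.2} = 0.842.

n = 30

Fisher's z: C = ½·ln((1+r)/(1−r)) = ½·ln(3.7619) = 0.6625.
n = ((z_{α/2} + z_β)/C)² + 3.
(2.576 + 0.842) / 0.6625 = 3.418 / 0.6625 = 5.159.
n = 5.159² + 3 = 26.62 + 3 = 29.6.
Round up.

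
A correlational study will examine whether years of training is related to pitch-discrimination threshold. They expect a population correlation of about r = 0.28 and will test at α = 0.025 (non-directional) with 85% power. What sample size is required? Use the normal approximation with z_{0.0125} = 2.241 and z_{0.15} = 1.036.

n = 133

Fisher's z: C = ½·ln((1+r)/(1−r)) = ½·ln(1.7778) = 0.2877.
n = ((z_{α/2} + z_β)/C)² + 3.
(2.241 + 1.036) / 0.2877 = 3.277 / 0.2877 = 11.390.
n = 11.390² + 3 = 129.74 + 3 = 132.7.
Round up.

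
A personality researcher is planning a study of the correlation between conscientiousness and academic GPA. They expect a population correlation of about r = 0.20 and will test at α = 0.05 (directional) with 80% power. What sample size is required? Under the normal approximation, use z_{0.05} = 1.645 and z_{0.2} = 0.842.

n = 154

Fisher's z: C = ½·ln((1+r)/(1−r)) = ½·ln(1.5000) = 0.2027.
n = ((z_{α} + z_β)/C)² + 3.
(1.645 + 0.842) / 0.2027 = 2.487 / 0.2027 = 12.269.
n = 12.269² + 3 = 150.54 + 3 = 153.5.
Round up.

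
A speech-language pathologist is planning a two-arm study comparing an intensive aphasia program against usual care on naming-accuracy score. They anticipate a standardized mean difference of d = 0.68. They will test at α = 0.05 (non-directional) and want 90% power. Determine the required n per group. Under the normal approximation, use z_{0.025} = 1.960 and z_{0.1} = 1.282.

n = 46 per group

For two independent groups with equal n: n = 2·((z_{α/2} + z_β) / d)².
z_{α/2} + z_β = 1.960 + 1.282 = 3.242.
n = 2 × (3.242 / 0.68)² = 2 × 4.768² = 2 × 22.73 = 45.5.
Round up to the next whole participant.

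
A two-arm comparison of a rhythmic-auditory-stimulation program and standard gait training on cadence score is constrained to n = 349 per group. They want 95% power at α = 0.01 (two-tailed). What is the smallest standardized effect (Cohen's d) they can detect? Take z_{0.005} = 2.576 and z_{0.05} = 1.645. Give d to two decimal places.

d_min ≈ 0.32

For two independent groups of n = 349 each: d_min = (z_{α/2} + z_β)·√(2/n).
z-sum = 2.576 + 1.645 = 4.221.
d_min = 4.221 × √(2/349) = 4.221 × 0.0757 = 0.320.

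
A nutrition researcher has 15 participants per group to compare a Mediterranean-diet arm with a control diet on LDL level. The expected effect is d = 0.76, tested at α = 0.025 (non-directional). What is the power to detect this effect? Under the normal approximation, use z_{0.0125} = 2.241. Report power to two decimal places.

power ≈ 0.44

For two equal groups, power = Φ(d·√(n/2) − z_{α/2}).
d·√(n/2) = 0.76 × √(15/2) = 0.76 × 2.739 = 2.081.
z_β = 2.081 − 2.241 = -0.160.
Power = Φ(-0.160) = 0.437.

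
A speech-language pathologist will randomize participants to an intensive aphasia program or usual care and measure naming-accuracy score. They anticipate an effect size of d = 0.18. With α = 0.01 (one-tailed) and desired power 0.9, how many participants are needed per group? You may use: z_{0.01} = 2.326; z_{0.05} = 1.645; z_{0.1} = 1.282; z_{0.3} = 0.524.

For two independent groups with equal n: n = 2·((z_{α} + z_β) / d)².
z_{α} + z_β = 2.326 + 1.282 = 3.608.
n = 2 × (3.608 / 0.18)² = 2 × 20.044² = 2 × 401.78 = 803.6.
Round up to the next whole participant.

n = 804 per group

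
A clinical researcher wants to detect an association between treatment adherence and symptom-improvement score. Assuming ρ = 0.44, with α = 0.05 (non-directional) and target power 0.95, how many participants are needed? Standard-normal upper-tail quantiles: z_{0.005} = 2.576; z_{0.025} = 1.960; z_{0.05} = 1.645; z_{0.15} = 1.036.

Fisher's z: C = ½·ln((1+r)/(1−r)) = ½·ln(2.5714) = 0.4722.
n = ((z_{α/2} + z_β)/C)² + 3.
(1.960 + 1.645) / 0.4722 = 3.605 / 0.4722 = 7.634.
n = 7.634² + 3 = 58.29 + 3 = 61.3.
Round up.

n = 62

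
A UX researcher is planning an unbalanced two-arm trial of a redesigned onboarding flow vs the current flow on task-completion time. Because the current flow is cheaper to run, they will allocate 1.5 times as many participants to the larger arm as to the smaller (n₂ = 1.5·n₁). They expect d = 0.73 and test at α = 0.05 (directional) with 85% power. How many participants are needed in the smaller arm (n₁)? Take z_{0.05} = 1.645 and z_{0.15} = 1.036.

n₁ = 23

With allocation ratio k = n₂/n₁ = 1.5, Var(x̄₁−x̄₂) = σ²(1/n₁ + 1/(k·n₁)) = σ²·(k+1)/(k·n₁).
So n₁ = (1 + 1/k)·((z_{α} + z_β)/d)² = 1.667 × (2.681/0.73)².
n₁ = 1.667 × 13.49 = 22.5.
Round up: n₁ = 23, giving n₂ = ⌈1.5 × 23⌉ = ⌈34.5⌉ = 35.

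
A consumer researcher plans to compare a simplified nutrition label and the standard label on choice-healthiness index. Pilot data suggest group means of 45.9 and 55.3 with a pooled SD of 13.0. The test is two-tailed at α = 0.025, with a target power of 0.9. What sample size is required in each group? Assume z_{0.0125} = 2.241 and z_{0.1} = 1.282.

n = 48 per group

Cohen's d = |M₁ − M₂| / SD_pooled = |45.9 − 55.3| / 13.0 = 9.4 / 13.0 = 0.723.
For two independent groups with equal n: n = 2·((z_{α/2} + z_β) / d)².
z_{α/2} + z_β = 2.241 + 1.282 = 3.523.
n = 2 × (3.523 / 0.723)² = 2 × 4.873² = 2 × 23.74 = 47.5.
Round up to the next whole participant.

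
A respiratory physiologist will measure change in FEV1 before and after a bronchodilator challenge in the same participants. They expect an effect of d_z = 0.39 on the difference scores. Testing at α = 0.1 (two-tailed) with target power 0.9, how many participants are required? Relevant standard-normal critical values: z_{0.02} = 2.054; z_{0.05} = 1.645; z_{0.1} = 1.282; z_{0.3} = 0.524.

n = 57 pairs

For a paired (one-sample on differences) test: n = ((z_{α/2} + z_β) / d)².
z_{α/2} + z_β = 1.645 + 1.282 = 2.927.
n = (2.927 / 0.39)² = 7.505² = 56.33.
Round up.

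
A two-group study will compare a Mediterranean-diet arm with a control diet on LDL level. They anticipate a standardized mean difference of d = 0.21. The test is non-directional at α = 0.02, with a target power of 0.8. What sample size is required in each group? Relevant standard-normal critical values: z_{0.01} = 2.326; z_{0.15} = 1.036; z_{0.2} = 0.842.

n = 456 per group

For two independent groups with equal n: n = 2·((z_{α/2} + z_β) / d)².
z_{α/2} + z_β = 2.326 + 0.842 = 3.168.
n = 2 × (3.168 / 0.21)² = 2 × 15.086² = 2 × 227.58 = 455.2.
Round up to the next whole participant.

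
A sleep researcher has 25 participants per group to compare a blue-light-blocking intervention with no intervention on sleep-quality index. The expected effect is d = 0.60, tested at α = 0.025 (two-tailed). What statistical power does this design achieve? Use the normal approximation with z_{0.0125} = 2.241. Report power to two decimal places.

power ≈ 0.45

For two equal groups, power = Φ(d·√(n/2) − z_{α/2}).
d·√(n/2) = 0.60 × √(25/2) = 0.60 × 3.536 = 2.121.
z_β = 2.121 − 2.241 = -0.120.
Power = Φ(-0.120) = 0.452.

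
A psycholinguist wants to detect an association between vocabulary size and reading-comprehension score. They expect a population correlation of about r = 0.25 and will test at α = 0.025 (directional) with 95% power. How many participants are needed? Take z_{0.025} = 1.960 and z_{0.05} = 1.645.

n = 203

Fisher's z: C = ½·ln((1+r)/(1−r)) = ½·ln(1.6667) = 0.2554.
n = ((z_{α} + z_β)/C)² + 3.
(1.960 + 1.645) / 0.2554 = 3.605 / 0.2554 = 14.115.
n = 14.115² + 3 = 199.24 + 3 = 202.2.
Round up.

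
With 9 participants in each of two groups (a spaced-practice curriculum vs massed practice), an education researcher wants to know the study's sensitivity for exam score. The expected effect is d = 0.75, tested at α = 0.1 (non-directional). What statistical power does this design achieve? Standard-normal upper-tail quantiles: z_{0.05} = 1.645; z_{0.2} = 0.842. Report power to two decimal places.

power ≈ 0.48

For two equal groups, power = Φ(d·√(n/2) − z_{α/2}).
d·√(n/2) = 0.75 × √(9/2) = 0.75 × 2.121 = 1.591.
z_β = 1.591 − 1.645 = -0.054.
Power = Φ(-0.054) = 0.478.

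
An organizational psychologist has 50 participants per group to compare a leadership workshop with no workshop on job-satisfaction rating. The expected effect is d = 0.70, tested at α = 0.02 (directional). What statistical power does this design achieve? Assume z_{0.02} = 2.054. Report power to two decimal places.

For two equal groups, power = Φ(d·√(n/2) − z_{α}).
d·√(n/2) = 0.70 × √(50/2) = 0.70 × 5.000 = 3.500.
z_β = 3.500 − 2.054 = 1.446.
Power = Φ(1.446) = 0.926.

power ≈ 0.93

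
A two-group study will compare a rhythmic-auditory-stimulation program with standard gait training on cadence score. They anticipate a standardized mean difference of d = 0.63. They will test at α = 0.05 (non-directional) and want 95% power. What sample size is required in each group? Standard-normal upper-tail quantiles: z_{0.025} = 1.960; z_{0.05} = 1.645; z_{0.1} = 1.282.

n = 66 per group

For two independent groups with equal n: n = 2·((z_{α/2} + z_β) / d)².
z_{α/2} + z_β = 1.960 + 1.645 = 3.605.
n = 2 × (3.605 / 0.63)² = 2 × 5.722² = 2 × 32.74 = 65.5.
Round up to the next whole participant.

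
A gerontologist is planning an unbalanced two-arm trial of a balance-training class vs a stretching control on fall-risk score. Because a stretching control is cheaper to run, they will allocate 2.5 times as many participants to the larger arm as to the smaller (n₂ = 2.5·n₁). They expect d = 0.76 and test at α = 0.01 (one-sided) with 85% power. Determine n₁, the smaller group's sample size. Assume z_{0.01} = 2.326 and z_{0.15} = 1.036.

n₁ = 28

With allocation ratio k = n₂/n₁ = 2.5, Var(x̄₁−x̄₂) = σ²(1/n₁ + 1/(k·n₁)) = σ²·(k+1)/(k·n₁).
So n₁ = (1 + 1/k)·((z_{α} + z_β)/d)² = 1.400 × (3.362/0.76)².
n₁ = 1.400 × 19.57 = 27.4.
Round up: n₁ = 28, giving n₂ = 2.5 × 28 = 70.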